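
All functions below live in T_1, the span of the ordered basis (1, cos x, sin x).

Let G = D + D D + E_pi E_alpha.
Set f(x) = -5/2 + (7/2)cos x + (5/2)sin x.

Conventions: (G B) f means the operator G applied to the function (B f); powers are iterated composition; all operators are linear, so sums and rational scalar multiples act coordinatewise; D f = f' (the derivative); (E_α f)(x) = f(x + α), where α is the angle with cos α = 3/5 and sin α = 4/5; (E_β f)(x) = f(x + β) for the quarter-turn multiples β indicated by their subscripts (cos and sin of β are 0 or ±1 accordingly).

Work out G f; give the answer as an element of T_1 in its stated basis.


the result is g(x) = -5/2 - (51/10)cos x - (47/10)sin x

D f = (5/2)cos x - (7/2)sin x
D f = (5/2)cos x - (7/2)sin x
D D f = -(7/2)cos x - (5/2)sin x
E_alpha f = -5/2 + (41/10)cos x - (13/10)sin x
E_pi E_alpha f = -5/2 - (41/10)cos x + (13/10)sin x
(D + D D + E_pi E_alpha) f = -5/2 - (51/10)cos x - (47/10)sin x


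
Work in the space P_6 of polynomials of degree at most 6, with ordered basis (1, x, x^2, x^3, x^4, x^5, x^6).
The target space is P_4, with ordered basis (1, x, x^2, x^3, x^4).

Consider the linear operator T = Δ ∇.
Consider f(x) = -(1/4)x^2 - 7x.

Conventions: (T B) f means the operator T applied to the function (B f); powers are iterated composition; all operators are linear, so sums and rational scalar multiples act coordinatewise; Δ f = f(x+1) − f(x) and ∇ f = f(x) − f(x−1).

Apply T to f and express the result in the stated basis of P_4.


∇ f = -(1/2)x - 27/4
Δ ∇ f = -1/2

g(x) = -1/2


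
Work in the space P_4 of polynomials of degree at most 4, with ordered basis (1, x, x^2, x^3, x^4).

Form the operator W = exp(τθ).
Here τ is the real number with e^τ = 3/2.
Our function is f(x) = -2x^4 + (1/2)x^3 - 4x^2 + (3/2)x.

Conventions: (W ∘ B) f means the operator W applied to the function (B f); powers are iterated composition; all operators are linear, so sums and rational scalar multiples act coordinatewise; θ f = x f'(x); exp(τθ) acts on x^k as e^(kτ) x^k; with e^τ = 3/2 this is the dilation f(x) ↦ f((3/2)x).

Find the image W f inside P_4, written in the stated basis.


the image equals g(x) = -(81/8)x^4 + (27/16)x^3 - 9x^2 + (9/4)x

exp(τθ) x^k = e^(kτ) x^k; with e^τ = 3/2 this sends x^k to (3/2)^k x^k
x ↦ 3/2 x
x^2 ↦ 9/4 x^2
x^3 ↦ 27/8 x^3
x^4 ↦ 81/16 x^4
applying this coordinatewise to f: exp(τθ) f = -(81/8)x^4 + (27/16)x^3 - 9x^2 + (9/4)x


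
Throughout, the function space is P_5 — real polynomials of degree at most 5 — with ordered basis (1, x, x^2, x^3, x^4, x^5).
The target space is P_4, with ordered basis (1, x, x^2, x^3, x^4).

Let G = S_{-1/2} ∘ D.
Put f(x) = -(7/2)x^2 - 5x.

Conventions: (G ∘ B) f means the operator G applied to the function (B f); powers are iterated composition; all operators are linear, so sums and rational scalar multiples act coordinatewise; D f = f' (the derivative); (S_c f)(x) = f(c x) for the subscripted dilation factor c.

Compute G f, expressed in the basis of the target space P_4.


the result is g(x) = (7/2)x - 5

D f = -7x - 5
S_{-1/2} D f = (7/2)x - 5


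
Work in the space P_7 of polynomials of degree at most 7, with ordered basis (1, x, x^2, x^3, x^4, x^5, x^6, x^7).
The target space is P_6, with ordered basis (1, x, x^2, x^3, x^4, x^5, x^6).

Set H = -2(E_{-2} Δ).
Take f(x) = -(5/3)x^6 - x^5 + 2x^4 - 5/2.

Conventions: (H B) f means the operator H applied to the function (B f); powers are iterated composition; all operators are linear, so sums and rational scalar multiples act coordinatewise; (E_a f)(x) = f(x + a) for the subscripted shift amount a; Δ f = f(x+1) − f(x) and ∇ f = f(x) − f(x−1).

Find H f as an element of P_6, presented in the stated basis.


the result is g(x) = 20x^5 - 140x^4 + (1172/3)x^3 - 538x^2 + 358x - 88

Δ f = -10x^5 - 30x^4 - (106/3)x^3 - 23x^2 - 7x - 2/3
E_{-2} Δ f = -10x^5 + 70x^4 - (586/3)x^3 + 269x^2 - 179x + 44
(-2(E_{-2} Δ)) f = 20x^5 - 140x^4 + (1172/3)x^3 - 538x^2 + 358x - 88


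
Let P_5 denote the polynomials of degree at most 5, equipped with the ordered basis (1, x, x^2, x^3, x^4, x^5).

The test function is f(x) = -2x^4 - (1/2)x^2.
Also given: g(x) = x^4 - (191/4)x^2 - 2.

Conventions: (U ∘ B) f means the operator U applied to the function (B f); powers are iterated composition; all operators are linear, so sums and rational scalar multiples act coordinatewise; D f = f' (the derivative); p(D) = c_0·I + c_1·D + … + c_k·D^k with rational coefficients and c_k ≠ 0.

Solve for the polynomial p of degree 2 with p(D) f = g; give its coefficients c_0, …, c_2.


c_0 = -1/2, c_1 = 0, c_2 = 2

D^0 f = -2x^4 - (1/2)x^2
D^1 f = -8x^3 - x
D^2 f = -24x^2 - 1
matching coefficients of g against c_0 f + c_1 Df + … from the top degree down determines the c_i
solution: c_0 = -1/2, c_1 = 0, c_2 = 2


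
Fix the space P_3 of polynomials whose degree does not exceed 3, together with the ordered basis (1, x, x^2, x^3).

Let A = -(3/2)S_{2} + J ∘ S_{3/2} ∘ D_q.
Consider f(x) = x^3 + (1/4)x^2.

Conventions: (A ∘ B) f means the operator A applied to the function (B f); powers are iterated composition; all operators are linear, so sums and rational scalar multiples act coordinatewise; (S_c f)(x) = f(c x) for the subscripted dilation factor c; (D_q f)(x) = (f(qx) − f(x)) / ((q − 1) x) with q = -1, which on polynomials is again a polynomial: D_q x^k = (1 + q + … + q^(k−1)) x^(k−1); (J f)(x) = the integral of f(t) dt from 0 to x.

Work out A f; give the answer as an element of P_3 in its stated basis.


S_{2} f = 8x^3 + x^2
(-(3/2)S_{2}) f = -12x^3 - (3/2)x^2
D_q f = x^2
S_{3/2} D_q f = (9/4)x^2
J S_{3/2} D_q f = (3/4)x^3
(-(3/2)S_{2} + J ∘ S_{3/2} ∘ D_q) f = -(45/4)x^3 - (3/2)x^2

the image equals g(x) = -(45/4)x^3 - (3/2)x^2


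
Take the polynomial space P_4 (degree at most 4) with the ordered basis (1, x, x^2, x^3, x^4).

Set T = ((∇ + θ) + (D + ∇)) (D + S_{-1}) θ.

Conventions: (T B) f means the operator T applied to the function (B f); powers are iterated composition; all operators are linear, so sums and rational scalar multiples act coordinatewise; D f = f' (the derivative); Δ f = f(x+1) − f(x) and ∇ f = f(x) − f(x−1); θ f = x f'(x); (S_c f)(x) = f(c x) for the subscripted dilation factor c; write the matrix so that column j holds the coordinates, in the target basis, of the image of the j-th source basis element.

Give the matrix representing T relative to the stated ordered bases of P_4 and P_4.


image of 1: 0
image of x: -x - 3
image of x^2: 4x^2 + 16x + 8
image of x^3: -9x^3 - 9x^2 + 72x - 24
image of x^4: 16x^4 + 96x^3 + 96x^2 - 64x + 24
each image's coordinates form column j of the matrix

the matrix is [[0, -3, 8, -24, 24]; [0, -1, 16, 72, -64]; [0, 0, 4, -9, 96]; [0, 0, 0, -9, 96]; [0, 0, 0, 0, 16]] (rows listed top to bottom)


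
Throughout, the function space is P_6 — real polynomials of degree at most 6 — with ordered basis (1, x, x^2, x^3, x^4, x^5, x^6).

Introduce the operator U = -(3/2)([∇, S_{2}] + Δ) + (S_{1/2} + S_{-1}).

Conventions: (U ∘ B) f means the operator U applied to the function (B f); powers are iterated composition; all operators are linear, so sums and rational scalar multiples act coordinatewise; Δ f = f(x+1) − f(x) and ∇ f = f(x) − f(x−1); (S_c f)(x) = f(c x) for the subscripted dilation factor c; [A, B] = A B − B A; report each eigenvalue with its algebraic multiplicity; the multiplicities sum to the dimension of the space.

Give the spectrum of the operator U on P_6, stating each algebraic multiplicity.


image of 1: 2
image of x: -(1/2)x - 3
image of x^2: (5/4)x^2 - 9x + 3
image of x^3: -(7/8)x^3 - (45/2)x^2 + (45/2)x - 12
image of x^4: (17/16)x^4 - 54x^3 + 99x^2 - 90x + 21
image of x^5: -(31/32)x^5 - (255/2)x^4 + 345x^3 - 435x^2 + (435/2)x - 48
image of x^6: (65/64)x^6 - 297x^5 + (2115/2)x^4 - 1710x^3 + (2655/2)x^2 - 567x + 93
the matrix is upper triangular; its diagonal is (2, -1/2, 5/4, -7/8, 17/16, -31/32, 65/64)
for a triangular matrix the eigenvalues are the diagonal entries, with algebraic multiplicity their repetition count

λ = -31/32 (multiplicity 1), λ = -7/8 (multiplicity 1), λ = -1/2 (multiplicity 1), λ = 65/64 (multiplicity 1), λ = 17/16 (multiplicity 1), λ = 5/4 (multiplicity 1), λ = 2 (multiplicity 1)


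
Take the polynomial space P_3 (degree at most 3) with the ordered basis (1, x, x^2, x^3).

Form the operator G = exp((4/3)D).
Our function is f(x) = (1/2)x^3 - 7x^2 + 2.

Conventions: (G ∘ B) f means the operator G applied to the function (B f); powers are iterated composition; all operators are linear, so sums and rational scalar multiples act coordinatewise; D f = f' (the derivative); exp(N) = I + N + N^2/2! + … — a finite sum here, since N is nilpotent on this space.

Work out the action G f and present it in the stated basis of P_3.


the result is g(x) = (1/2)x^3 - 5x^2 - 16x - 250/27

order-1 term: 2x^2 - (56/3)x
order-2 term: (8/3)x - 112/9
order-3 term: 32/27
the series for exp((4/3)D) f terminates at order 3
exp((4/3)D) f = (1/2)x^3 - 5x^2 - 16x - 250/27


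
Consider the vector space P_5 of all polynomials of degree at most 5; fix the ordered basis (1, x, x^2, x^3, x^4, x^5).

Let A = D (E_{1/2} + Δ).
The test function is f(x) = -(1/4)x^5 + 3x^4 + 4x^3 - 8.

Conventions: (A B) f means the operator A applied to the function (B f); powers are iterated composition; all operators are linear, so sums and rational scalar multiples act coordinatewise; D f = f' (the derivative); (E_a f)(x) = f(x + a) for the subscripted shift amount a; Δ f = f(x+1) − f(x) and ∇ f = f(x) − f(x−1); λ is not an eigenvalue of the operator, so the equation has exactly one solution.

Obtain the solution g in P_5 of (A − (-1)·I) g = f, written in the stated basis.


write g with unknown coordinates in the stated basis and equate coefficients in (A − (-1)·I) g = f
solving from the highest basis element down gives g = -(1/4)x^5 + (17/4)x^4 - (11/2)x^3 - (405/8)x^2 + (741/8)x + 3461/64
check: A g = -(5/4)x^4 + (19/2)x^3 + (405/8)x^2 - (741/8)x - 3973/64
so A g − (-1)·g = -(1/4)x^5 + 3x^4 + 4x^3 - 8 = f ✓

the result is g(x) = -(1/4)x^5 + (17/4)x^4 - (11/2)x^3 - (405/8)x^2 + (741/8)x + 3461/64


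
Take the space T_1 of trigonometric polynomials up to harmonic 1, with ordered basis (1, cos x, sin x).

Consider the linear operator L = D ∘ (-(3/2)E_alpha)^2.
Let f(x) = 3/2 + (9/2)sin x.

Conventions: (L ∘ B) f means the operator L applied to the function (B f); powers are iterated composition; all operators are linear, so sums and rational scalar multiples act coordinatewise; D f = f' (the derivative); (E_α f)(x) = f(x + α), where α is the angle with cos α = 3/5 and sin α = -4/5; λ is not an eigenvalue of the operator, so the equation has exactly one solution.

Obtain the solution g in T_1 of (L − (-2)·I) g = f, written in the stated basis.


write g with unknown coordinates in the stated basis and equate coefficients in (L − (-2)·I) g = f
solving from the highest basis element down gives g = 3/4 + (1134/7081)cos x + (7488/7081)sin x
check: L g = -(2268/7081)cos x + (33777/14162)sin x
so L g − (-2)·g = 3/2 + (9/2)sin x = f ✓

the result is g(x) = 3/4 + (1134/7081)cos x + (7488/7081)sin x


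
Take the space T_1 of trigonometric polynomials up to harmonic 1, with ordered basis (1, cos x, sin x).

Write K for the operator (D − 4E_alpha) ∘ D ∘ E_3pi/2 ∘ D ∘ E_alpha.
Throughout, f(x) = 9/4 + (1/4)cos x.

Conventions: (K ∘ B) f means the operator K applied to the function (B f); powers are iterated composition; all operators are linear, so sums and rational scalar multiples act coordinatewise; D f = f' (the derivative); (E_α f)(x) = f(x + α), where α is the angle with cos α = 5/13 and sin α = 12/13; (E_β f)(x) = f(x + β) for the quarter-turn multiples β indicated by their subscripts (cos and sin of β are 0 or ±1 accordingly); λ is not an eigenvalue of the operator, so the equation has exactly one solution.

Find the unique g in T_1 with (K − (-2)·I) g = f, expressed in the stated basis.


write g with unknown coordinates in the stated basis and equate coefficients in (K − (-2)·I) g = f
solving from the highest basis element down gives g = 9/8 + (753/15844)cos x + (80/3961)sin x
check: K g = (2455/15844)cos x - (160/3961)sin x
so K g − (-2)·g = 9/4 + (1/4)cos x = f ✓

g(x) = 9/8 + (753/15844)cos x + (80/3961)sin x


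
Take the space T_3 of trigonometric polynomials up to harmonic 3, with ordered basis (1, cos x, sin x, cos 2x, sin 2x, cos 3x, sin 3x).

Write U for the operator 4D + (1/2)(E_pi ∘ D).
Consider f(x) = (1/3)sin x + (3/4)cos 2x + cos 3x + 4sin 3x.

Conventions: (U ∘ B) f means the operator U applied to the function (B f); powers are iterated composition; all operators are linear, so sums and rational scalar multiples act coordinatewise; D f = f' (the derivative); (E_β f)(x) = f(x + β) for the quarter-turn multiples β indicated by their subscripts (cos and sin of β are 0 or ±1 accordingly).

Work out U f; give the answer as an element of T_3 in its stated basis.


the result is g(x) = (7/6)cos x - (27/4)sin 2x + 42cos 3x - (21/2)sin 3x

D f = (1/3)cos x - (3/2)sin 2x + 12cos 3x - 3sin 3x
(4D) f = (4/3)cos x - 6sin 2x + 48cos 3x - 12sin 3x
D f = (1/3)cos x - (3/2)sin 2x + 12cos 3x - 3sin 3x
E_pi D f = -(1/3)cos x - (3/2)sin 2x - 12cos 3x + 3sin 3x
((1/2)(E_pi ∘ D)) f = -(1/6)cos x - (3/4)sin 2x - 6cos 3x + (3/2)sin 3x
(4D + (1/2)(E_pi ∘ D)) f = (7/6)cos x - (27/4)sin 2x + 42cos 3x - (21/2)sin 3x


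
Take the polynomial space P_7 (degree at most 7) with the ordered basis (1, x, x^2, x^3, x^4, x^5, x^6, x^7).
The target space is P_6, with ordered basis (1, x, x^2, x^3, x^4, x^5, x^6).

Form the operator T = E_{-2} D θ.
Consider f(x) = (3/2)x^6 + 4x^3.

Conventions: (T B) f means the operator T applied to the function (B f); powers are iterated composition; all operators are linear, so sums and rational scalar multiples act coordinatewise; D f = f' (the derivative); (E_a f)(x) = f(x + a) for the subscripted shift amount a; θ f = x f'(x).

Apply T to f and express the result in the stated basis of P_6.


θ f = 9x^6 + 12x^3
D θ f = 54x^5 + 36x^2
E_{-2} D θ f = 54x^5 - 540x^4 + 2160x^3 - 4284x^2 + 4176x - 1584

the image equals g(x) = 54x^5 - 540x^4 + 2160x^3 - 4284x^2 + 4176x - 1584


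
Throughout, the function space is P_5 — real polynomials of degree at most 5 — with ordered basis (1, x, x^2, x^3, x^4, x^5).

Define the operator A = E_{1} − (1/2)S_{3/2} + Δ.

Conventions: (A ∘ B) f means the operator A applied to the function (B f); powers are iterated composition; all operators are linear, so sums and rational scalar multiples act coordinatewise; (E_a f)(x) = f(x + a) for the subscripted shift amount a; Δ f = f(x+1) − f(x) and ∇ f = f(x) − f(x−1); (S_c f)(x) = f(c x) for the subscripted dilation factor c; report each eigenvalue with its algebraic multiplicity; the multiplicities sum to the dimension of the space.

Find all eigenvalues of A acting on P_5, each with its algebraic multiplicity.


image of 1: 1/2
image of x: (1/4)x + 2
image of x^2: -(1/8)x^2 + 4x + 2
image of x^3: -(11/16)x^3 + 6x^2 + 6x + 2
image of x^4: -(49/32)x^4 + 8x^3 + 12x^2 + 8x + 2
image of x^5: -(179/64)x^5 + 10x^4 + 20x^3 + 20x^2 + 10x + 2
the matrix is upper triangular; its diagonal is (1/2, 1/4, -1/8, -11/16, -49/32, -179/64)
for a triangular matrix the eigenvalues are the diagonal entries, with algebraic multiplicity their repetition count

λ = -179/64 (multiplicity 1), λ = -49/32 (multiplicity 1), λ = -11/16 (multiplicity 1), λ = -1/8 (multiplicity 1), λ = 1/4 (multiplicity 1), λ = 1/2 (multiplicity 1)


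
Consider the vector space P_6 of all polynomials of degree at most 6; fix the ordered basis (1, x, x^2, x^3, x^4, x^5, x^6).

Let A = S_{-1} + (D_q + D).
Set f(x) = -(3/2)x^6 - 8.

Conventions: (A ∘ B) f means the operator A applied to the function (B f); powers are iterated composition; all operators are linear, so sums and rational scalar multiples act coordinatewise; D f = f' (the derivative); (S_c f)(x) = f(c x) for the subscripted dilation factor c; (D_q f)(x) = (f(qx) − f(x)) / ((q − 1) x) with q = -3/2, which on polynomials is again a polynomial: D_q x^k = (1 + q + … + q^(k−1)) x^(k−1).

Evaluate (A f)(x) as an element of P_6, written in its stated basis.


g(x) = -(3/2)x^6 - (177/64)x^5 - 8

S_{-1} f = -(3/2)x^6 - 8
D_q f = (399/64)x^5
D f = -9x^5
(D_q + D) f = -(177/64)x^5
(S_{-1} + (D_q + D)) f = -(3/2)x^6 - (177/64)x^5 - 8


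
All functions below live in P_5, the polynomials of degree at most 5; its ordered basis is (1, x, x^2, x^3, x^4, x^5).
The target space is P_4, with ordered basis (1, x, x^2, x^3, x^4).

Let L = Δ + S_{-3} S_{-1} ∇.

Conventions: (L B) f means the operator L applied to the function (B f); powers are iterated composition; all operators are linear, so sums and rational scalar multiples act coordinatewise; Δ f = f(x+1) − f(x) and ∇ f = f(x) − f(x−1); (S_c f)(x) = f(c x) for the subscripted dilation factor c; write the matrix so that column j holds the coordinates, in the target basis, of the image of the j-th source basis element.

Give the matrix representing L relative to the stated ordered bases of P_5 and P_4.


the matrix is [[0, 2, 0, 2, 0, 2]; [0, 0, 8, -6, 16, -10]; [0, 0, 0, 30, -48, 100]; [0, 0, 0, 0, 112, -260]; [0, 0, 0, 0, 0, 410]] (rows listed top to bottom)

image of 1: 0
image of x: 2
image of x^2: 8x
image of x^3: 30x^2 - 6x + 2
image of x^4: 112x^3 - 48x^2 + 16x
image of x^5: 410x^4 - 260x^3 + 100x^2 - 10x + 2
each image's coordinates form column j of the matrix


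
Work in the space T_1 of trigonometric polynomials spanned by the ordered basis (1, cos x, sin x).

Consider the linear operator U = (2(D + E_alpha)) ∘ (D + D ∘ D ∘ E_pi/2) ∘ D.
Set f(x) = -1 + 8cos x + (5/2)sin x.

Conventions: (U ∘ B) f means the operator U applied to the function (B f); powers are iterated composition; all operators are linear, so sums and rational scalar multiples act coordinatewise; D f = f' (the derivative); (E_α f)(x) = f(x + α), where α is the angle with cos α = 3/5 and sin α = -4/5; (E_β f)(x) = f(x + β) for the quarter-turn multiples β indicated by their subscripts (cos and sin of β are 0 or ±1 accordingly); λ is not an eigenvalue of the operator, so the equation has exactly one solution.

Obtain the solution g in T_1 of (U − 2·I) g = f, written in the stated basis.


write g with unknown coordinates in the stated basis and equate coefficients in (U − 2·I) g = f
solving from the highest basis element down gives g = 1/2 - 4cos x - (5/4)sin x
check: U g = 0
so U g − 2·g = -1 + 8cos x + (5/2)sin x = f ✓

g(x) = 1/2 - 4cos x - (5/4)sin x


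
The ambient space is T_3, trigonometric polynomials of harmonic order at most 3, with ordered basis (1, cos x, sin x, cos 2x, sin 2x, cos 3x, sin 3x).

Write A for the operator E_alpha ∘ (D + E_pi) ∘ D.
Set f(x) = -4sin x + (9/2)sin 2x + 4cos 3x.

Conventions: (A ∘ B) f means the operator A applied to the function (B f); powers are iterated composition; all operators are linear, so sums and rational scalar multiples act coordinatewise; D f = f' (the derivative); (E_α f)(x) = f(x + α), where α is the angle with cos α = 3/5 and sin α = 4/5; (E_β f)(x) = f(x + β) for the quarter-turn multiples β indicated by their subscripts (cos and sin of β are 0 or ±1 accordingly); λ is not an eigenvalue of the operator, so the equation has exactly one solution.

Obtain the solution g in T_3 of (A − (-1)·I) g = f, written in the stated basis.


write g with unknown coordinates in the stated basis and equate coefficients in (A − (-1)·I) g = f
solving from the highest basis element down gives g = -(28/17)cos x - (24/17)sin x + (99/97)cos 2x + (9/194)sin 2x + (1048/2749)cos 3x - (36/2749)sin 3x
check: A g = (28/17)cos x - (44/17)sin x - (99/97)cos 2x + (432/97)sin 2x + (9948/2749)cos 3x + (36/2749)sin 3x
so A g − (-1)·g = -4sin x + (9/2)sin 2x + 4cos 3x = f ✓

the image equals g(x) = -(28/17)cos x - (24/17)sin x + (99/97)cos 2x + (9/194)sin 2x + (1048/2749)cos 3x - (36/2749)sin 3x


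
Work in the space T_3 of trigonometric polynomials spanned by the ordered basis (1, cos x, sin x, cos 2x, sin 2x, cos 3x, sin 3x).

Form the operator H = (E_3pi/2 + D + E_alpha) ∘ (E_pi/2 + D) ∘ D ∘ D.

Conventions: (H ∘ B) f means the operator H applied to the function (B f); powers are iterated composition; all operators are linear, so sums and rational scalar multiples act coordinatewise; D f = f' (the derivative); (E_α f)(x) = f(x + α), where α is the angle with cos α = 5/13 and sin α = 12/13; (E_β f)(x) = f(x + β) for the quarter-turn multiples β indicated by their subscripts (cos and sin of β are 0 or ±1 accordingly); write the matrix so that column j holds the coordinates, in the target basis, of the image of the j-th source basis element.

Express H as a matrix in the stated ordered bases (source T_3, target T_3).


the matrix is [[0, 0, 0, 0, 0, 0, 0]; [0, 24/13, -10/13, 0, 0, 0, 0]; [0, 10/13, 24/13, 0, 0, 0, 0]; [0, 0, 0, 2512/169, 4136/169, 0, 0]; [0, 0, 0, -4136/169, 2512/169, 0, 0]; [0, 0, 0, 0, 0, 143280/2197, 36630/2197]; [0, 0, 0, 0, 0, -36630/2197, 143280/2197]] (rows listed top to bottom)

image of 1: 0
image of cos x: (24/13)cos x + (10/13)sin x
image of sin x: -(10/13)cos x + (24/13)sin x
image of cos 2x: (2512/169)cos 2x - (4136/169)sin 2x
image of sin 2x: (4136/169)cos 2x + (2512/169)sin 2x
image of cos 3x: (143280/2197)cos 3x - (36630/2197)sin 3x
image of sin 3x: (36630/2197)cos 3x + (143280/2197)sin 3x
each image's coordinates form column j of the matrix


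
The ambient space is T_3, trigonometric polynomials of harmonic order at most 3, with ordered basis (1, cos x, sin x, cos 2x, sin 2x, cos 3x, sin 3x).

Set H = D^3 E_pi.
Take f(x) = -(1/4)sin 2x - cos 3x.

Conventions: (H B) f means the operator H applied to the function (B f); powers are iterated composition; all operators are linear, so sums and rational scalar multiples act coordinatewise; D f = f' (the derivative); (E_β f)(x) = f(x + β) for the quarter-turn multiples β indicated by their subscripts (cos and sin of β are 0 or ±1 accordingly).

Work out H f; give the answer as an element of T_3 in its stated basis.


g(x) = 2cos 2x + 27sin 3x

E_pi f = -(1/4)sin 2x + cos 3x
D E_pi f = -(1/2)cos 2x - 3sin 3x
D D E_pi f = sin 2x - 9cos 3x
D D D E_pi f = 2cos 2x + 27sin 3x


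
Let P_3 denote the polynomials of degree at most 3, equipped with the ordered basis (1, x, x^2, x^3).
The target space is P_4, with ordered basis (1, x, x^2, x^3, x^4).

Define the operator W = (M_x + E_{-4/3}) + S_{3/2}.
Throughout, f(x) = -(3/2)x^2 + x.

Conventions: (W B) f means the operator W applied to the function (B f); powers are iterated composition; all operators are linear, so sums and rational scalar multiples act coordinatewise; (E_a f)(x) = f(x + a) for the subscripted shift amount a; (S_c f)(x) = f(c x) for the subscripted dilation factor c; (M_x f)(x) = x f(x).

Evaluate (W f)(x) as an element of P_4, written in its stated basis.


g(x) = -(3/2)x^3 - (31/8)x^2 + (13/2)x - 4

M_x f = -(3/2)x^3 + x^2
E_{-4/3} f = -(3/2)x^2 + 5x - 4
(M_x + E_{-4/3}) f = -(3/2)x^3 - (1/2)x^2 + 5x - 4
S_{3/2} f = -(27/8)x^2 + (3/2)x
((M_x + E_{-4/3}) + S_{3/2}) f = -(3/2)x^3 - (31/8)x^2 + (13/2)x - 4


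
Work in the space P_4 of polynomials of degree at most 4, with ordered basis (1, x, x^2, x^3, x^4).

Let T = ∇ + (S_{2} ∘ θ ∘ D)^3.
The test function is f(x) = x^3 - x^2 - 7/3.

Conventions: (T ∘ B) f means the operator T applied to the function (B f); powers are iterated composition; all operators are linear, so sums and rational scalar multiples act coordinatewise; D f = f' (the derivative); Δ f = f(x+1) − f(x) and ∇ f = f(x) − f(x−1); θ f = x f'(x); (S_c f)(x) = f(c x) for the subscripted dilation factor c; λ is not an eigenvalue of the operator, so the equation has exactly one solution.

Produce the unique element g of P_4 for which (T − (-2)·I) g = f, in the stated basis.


the result is g(x) = (1/2)x^3 - (5/4)x^2 + 2x - 73/24

write g with unknown coordinates in the stated basis and equate coefficients in (T − (-2)·I) g = f
solving from the highest basis element down gives g = (1/2)x^3 - (5/4)x^2 + 2x - 73/24
check: T g = (3/2)x^2 - 4x + 15/4
so T g − (-2)·g = x^3 - x^2 - 7/3 = f ✓


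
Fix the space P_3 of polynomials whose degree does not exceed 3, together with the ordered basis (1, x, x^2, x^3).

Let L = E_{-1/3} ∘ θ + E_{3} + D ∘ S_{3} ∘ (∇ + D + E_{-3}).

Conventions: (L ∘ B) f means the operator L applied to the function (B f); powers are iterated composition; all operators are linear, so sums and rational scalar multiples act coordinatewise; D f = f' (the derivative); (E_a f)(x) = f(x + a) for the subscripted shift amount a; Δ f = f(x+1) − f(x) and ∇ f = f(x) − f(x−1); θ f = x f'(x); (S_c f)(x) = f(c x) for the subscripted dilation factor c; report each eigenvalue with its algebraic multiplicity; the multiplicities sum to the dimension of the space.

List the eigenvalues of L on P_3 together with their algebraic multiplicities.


image of 1: 1
image of x: 2x + 17/3
image of x^2: 3x^2 + (68/3)x + 29/9
image of x^3: 4x^3 + 87x^2 - 26x + 890/9
the matrix is upper triangular; its diagonal is (1, 2, 3, 4)
for a triangular matrix the eigenvalues are the diagonal entries, with algebraic multiplicity their repetition count

λ = 1 (multiplicity 1), λ = 2 (multiplicity 1), λ = 3 (multiplicity 1), λ = 4 (multiplicity 1)


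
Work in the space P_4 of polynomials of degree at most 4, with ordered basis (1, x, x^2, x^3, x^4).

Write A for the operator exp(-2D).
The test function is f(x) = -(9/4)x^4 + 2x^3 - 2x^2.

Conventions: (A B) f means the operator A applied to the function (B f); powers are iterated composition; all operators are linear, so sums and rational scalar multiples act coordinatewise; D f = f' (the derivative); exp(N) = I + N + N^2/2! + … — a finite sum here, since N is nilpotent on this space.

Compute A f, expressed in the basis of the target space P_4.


order-1 term: 18x^3 - 12x^2 + 8x
order-2 term: -54x^2 + 24x - 8
order-3 term: 72x - 16
order-4 term: -36
the series for exp(-2D) f terminates at order 4
exp(-2D) f = -(9/4)x^4 + 20x^3 - 68x^2 + 104x - 60

the image equals g(x) = -(9/4)x^4 + 20x^3 - 68x^2 + 104x - 60


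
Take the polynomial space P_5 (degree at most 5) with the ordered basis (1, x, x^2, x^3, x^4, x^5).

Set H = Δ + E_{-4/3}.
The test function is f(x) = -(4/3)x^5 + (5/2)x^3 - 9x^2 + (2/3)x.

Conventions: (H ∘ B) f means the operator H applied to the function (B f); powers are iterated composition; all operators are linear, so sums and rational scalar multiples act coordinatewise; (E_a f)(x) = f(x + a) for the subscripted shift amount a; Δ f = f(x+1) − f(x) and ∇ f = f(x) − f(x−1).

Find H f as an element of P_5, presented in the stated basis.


Δ f = -(20/3)x^4 - (40/3)x^3 - (35/6)x^2 - (103/6)x - 43/6
E_{-4/3} f = -(4/3)x^5 + (80/9)x^4 - (1145/54)x^3 + (1021/81)x^2 + (4114/243)x - 12536/729
(Δ + E_{-4/3}) f = -(4/3)x^5 + (20/9)x^4 - (1865/54)x^3 + (1097/162)x^2 - (115/486)x - 35521/1458

the image equals g(x) = -(4/3)x^5 + (20/9)x^4 - (1865/54)x^3 + (1097/162)x^2 - (115/486)x - 35521/1458


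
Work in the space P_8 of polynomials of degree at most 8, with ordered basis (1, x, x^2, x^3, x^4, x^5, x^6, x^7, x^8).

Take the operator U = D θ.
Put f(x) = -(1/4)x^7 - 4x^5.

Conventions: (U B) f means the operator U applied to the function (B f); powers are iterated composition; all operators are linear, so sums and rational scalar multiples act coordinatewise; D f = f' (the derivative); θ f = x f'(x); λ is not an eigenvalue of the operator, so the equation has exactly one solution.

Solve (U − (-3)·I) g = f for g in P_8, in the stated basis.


the image equals g(x) = -(1/12)x^7 + (49/36)x^6 - (53/3)x^5 + (1325/9)x^4 - (21200/27)x^3 + (21200/9)x^2 - (84800/27)x + 84800/81

write g with unknown coordinates in the stated basis and equate coefficients in (U − (-3)·I) g = f
solving from the highest basis element down gives g = -(1/12)x^7 + (49/36)x^6 - (53/3)x^5 + (1325/9)x^4 - (21200/27)x^3 + (21200/9)x^2 - (84800/27)x + 84800/81
check: U g = -(49/12)x^6 + 49x^5 - (1325/3)x^4 + (21200/9)x^3 - (21200/3)x^2 + (84800/9)x - 84800/27
so U g − (-3)·g = -(1/4)x^7 - 4x^5 = f ✓


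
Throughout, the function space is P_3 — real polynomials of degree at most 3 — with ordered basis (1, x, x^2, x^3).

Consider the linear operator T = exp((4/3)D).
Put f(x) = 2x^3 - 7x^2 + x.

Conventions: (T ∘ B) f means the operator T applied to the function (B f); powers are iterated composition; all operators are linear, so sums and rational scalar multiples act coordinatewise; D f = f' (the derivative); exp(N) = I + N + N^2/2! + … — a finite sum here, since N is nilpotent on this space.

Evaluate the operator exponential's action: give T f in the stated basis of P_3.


the result is g(x) = 2x^3 + x^2 - 7x - 172/27

order-1 term: 8x^2 - (56/3)x + 4/3
order-2 term: (32/3)x - 112/9
order-3 term: 128/27
the series for exp((4/3)D) f terminates at order 3
exp((4/3)D) f = 2x^3 + x^2 - 7x - 172/27


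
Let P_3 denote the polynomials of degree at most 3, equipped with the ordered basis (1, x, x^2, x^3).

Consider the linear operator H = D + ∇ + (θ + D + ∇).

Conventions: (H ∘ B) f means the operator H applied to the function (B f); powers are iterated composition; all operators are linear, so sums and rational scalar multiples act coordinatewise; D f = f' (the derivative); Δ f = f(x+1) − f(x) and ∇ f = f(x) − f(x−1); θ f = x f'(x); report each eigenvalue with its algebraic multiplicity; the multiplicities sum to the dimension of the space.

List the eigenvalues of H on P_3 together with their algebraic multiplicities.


image of 1: 0
image of x: x + 4
image of x^2: 2x^2 + 8x - 2
image of x^3: 3x^3 + 12x^2 - 6x + 2
the matrix is upper triangular; its diagonal is (0, 1, 2, 3)
for a triangular matrix the eigenvalues are the diagonal entries, with algebraic multiplicity their repetition count

λ = 0 (multiplicity 1), λ = 1 (multiplicity 1), λ = 2 (multiplicity 1), λ = 3 (multiplicity 1)


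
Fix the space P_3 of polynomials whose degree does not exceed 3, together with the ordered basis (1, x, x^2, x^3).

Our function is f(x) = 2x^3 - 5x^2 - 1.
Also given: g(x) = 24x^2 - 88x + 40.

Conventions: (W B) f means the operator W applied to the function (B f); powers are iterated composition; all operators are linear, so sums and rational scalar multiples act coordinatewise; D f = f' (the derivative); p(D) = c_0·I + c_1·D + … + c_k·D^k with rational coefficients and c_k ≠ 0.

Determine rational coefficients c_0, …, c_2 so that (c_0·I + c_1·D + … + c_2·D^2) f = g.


p(D) = 4·D − 4·D^2, i.e. c_0 = 0, c_1 = 4, c_2 = -4

D^0 f = 2x^3 - 5x^2 - 1
D^1 f = 6x^2 - 10x
D^2 f = 12x - 10
matching coefficients of g against c_0 f + c_1 Df + … from the top degree down determines the c_i
solution: c_0 = 0, c_1 = 4, c_2 = -4


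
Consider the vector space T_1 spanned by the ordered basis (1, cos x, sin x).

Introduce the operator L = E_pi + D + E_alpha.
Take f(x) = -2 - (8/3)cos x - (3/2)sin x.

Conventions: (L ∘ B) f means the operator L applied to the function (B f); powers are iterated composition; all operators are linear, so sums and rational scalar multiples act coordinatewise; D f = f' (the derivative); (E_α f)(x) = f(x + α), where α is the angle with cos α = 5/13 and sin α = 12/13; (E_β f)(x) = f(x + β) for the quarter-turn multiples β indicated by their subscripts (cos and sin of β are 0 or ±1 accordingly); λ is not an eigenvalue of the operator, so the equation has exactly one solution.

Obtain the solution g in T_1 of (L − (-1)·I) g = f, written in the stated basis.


the image equals g(x) = -2/3 + (29/60)cos x - (89/60)sin x

write g with unknown coordinates in the stated basis and equate coefficients in (L − (-1)·I) g = f
solving from the highest basis element down gives g = -2/3 + (29/60)cos x - (89/60)sin x
check: L g = -4/3 - (63/20)cos x - (1/60)sin x
so L g − (-1)·g = -2 - (8/3)cos x - (3/2)sin x = f ✓


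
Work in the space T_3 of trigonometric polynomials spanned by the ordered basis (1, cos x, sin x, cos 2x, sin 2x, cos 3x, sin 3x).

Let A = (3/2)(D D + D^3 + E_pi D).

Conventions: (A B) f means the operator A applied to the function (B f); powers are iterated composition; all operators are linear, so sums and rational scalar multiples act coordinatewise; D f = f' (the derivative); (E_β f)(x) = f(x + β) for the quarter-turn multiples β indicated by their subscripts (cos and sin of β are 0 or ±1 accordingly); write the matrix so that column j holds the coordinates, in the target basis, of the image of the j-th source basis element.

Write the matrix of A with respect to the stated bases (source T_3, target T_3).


the matrix is [[0, 0, 0, 0, 0, 0, 0]; [0, -3/2, -3, 0, 0, 0, 0]; [0, 3, -3/2, 0, 0, 0, 0]; [0, 0, 0, -6, -9, 0, 0]; [0, 0, 0, 9, -6, 0, 0]; [0, 0, 0, 0, 0, -27/2, -45]; [0, 0, 0, 0, 0, 45, -27/2]] (rows listed top to bottom)

image of 1: 0
image of cos x: -(3/2)cos x + 3sin x
image of sin x: -3cos x - (3/2)sin x
image of cos 2x: -6cos 2x + 9sin 2x
image of sin 2x: -9cos 2x - 6sin 2x
image of cos 3x: -(27/2)cos 3x + 45sin 3x
image of sin 3x: -45cos 3x - (27/2)sin 3x
each image's coordinates form column j of the matrix


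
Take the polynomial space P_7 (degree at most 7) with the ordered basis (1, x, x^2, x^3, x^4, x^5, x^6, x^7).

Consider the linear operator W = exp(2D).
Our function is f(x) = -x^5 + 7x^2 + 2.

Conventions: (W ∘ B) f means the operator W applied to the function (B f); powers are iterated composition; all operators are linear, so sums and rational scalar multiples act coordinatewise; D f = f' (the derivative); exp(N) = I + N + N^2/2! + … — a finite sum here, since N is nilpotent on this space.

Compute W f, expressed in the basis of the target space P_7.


order-1 term: -10x^4 + 28x
order-2 term: -40x^3 + 28
order-3 term: -80x^2
order-4 term: -80x
order-5 term: -32
the series for exp(2D) f terminates at order 5
exp(2D) f = -x^5 - 10x^4 - 40x^3 - 73x^2 - 52x - 2

the image equals g(x) = -x^5 - 10x^4 - 40x^3 - 73x^2 - 52x - 2


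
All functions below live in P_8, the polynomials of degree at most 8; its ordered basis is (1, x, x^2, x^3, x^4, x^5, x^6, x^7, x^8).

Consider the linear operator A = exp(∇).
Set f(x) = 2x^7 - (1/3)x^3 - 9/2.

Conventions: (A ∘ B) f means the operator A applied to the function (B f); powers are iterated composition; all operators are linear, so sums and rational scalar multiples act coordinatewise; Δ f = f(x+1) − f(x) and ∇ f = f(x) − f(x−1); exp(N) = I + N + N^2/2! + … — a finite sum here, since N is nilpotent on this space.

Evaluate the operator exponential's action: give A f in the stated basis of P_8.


order-1 term: 14x^6 - 42x^5 + 70x^4 - 70x^3 + 41x^2 - 13x + 5/3
order-2 term: 42x^5 - 210x^4 + 490x^3 - 630x^2 + 433x - 125
order-3 term: 70x^4 - 420x^3 + 1050x^2 - 1260x + 1805/3
order-4 term: 70x^3 - 420x^2 + 910x - 700
order-5 term: 42x^2 - 210x + 280
order-6 term: 14x - 42
order-7 term: 2
the series for exp(∇) f terminates at order 7
exp(∇) f = 2x^7 + 14x^6 - 70x^4 + (209/3)x^3 + 83x^2 - 126x + 83/6

the image equals g(x) = 2x^7 + 14x^6 - 70x^4 + (209/3)x^3 + 83x^2 - 126x + 83/6


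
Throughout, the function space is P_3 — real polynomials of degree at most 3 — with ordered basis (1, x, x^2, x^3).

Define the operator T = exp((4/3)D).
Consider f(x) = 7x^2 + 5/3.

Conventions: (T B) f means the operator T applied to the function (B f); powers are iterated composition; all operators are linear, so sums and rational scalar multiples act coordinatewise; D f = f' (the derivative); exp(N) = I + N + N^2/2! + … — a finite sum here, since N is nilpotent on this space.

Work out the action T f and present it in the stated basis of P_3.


g(x) = 7x^2 + (56/3)x + 127/9

order-1 term: (56/3)x
order-2 term: 112/9
the series for exp((4/3)D) f terminates at order 2
exp((4/3)D) f = 7x^2 + (56/3)x + 127/9


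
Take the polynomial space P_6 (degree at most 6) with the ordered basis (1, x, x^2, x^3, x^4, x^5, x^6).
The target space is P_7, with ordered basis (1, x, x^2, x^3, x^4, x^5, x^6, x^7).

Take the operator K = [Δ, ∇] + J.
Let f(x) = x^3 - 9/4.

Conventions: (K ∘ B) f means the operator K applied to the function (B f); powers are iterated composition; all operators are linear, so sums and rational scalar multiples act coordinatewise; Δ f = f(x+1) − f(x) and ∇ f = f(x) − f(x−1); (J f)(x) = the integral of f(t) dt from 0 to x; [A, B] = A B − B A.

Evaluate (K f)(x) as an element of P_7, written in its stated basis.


the result is g(x) = (1/4)x^4 - (9/4)x

∇ f = 3x^2 - 3x + 1
Δ ∇ f = 6x
Δ f = 3x^2 + 3x + 1
∇ Δ f = 6x
[Δ, ∇] f = 0
J f = (1/4)x^4 - (9/4)x
([Δ, ∇] + J) f = (1/4)x^4 - (9/4)x


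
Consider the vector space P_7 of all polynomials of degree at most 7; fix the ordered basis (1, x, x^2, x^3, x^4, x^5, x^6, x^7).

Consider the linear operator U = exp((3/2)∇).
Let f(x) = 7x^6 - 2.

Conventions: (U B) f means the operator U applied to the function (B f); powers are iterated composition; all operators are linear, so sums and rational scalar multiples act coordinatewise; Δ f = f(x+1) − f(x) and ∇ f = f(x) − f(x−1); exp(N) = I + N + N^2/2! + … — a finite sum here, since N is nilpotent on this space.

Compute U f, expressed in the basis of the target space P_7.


the result is g(x) = 7x^6 + 63x^5 + (315/4)x^4 - (525/2)x^3 - (1575/16)x^2 + (6111/16)x - 4139/64

order-1 term: 63x^5 - (315/2)x^4 + 210x^3 - (315/2)x^2 + 63x - 21/2
order-2 term: (945/4)x^4 - 945x^3 + (6615/4)x^2 - (2835/2)x + 1953/4
order-3 term: (945/2)x^3 - (8505/4)x^2 + (14175/4)x - 8505/4
order-4 term: (8505/16)x^2 - (8505/4)x + 36855/16
order-5 term: (5103/16)x - 25515/32
order-6 term: 5103/64
the series for exp((3/2)∇) f terminates at order 6
exp((3/2)∇) f = 7x^6 + 63x^5 + (315/4)x^4 - (525/2)x^3 - (1575/16)x^2 + (6111/16)x - 4139/64


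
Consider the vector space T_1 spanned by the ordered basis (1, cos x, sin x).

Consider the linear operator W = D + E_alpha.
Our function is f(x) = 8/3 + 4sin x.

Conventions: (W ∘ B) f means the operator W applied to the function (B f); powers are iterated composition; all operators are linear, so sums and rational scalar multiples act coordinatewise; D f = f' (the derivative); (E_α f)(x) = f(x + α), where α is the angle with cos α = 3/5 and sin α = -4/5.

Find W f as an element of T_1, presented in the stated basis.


the result is g(x) = 8/3 + (4/5)cos x + (12/5)sin x

D f = 4cos x
E_alpha f = 8/3 - (16/5)cos x + (12/5)sin x
(D + E_alpha) f = 8/3 + (4/5)cos x + (12/5)sin x


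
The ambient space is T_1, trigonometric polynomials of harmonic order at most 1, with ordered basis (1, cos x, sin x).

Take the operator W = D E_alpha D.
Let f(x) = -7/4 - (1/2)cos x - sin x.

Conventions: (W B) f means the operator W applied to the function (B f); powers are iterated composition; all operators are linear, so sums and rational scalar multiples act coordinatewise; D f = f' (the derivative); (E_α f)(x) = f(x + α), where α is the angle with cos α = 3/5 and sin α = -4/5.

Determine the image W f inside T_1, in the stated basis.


D f = -cos x + (1/2)sin x
E_alpha D f = -cos x - (1/2)sin x
D E_alpha D f = -(1/2)cos x + sin x

the image equals g(x) = -(1/2)cos x + sin x


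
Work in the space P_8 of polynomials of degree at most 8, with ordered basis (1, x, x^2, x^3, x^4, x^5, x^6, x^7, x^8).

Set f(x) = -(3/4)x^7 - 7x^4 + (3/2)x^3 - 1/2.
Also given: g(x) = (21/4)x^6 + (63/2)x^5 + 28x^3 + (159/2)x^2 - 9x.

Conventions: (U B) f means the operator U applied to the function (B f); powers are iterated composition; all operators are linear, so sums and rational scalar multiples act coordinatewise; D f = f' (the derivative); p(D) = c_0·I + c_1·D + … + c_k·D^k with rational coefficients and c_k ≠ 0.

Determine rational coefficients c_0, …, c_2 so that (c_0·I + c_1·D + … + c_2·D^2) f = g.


D^0 f = -(3/4)x^7 - 7x^4 + (3/2)x^3 - 1/2
D^1 f = -(21/4)x^6 - 28x^3 + (9/2)x^2
D^2 f = -(63/2)x^5 - 84x^2 + 9x
matching coefficients of g against c_0 f + c_1 Df + … from the top degree down determines the c_i
solution: c_0 = 0, c_1 = -1, c_2 = -1

p(D) = -D − D^2, i.e. c_0 = 0, c_1 = -1, c_2 = -1
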